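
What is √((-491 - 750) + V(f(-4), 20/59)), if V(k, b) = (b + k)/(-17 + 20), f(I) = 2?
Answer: I*√4317207/59 ≈ 35.217*I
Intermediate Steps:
V(k, b) = b/3 + k/3 (V(k, b) = (b + k)/3 = (b + k)*(⅓) = b/3 + k/3)
√((-491 - 750) + V(f(-4), 20/59)) = √((-491 - 750) + ((20/59)/3 + (⅓)*2)) = √(-1241 + ((20*(1/59))/3 + ⅔)) = √(-1241 + ((⅓)*(20/59) + ⅔)) = √(-1241 + (20/177 + ⅔)) = √(-1241 + 46/59) = √(-73173/59) = I*√4317207/59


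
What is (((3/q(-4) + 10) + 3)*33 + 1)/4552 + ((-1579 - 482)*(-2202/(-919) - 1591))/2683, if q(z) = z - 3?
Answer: 95883071391355/78566331928 ≈ 1220.4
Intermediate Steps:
q(z) = -3 + z
(((3/q(-4) + 10) + 3)*33 + 1)/4552 + ((-1579 - 482)*(-2202/(-919) - 1591))/2683 = (((3/(-3 - 4) + 10) + 3)*33 + 1)/4552 + ((-1579 - 482)*(-2202/(-919) - 1591))/2683 = (((3/(-7) + 10) + 3)*33 + 1)*(1/4552) - 2061*(-2202*(-1/919) - 1591)*(1/2683) = (((3*(-⅐) + 10) + 3)*33 + 1)*(1/4552) - 2061*(2202/919 - 1591)*(1/2683) = (((-3/7 + 10) + 3)*33 + 1)*(1/4552) - 2061*(-1459927/919)*(1/2683) = ((67/7 + 3)*33 + 1)*(1/4552) + (3008909547/919)*(1/2683) = ((88/7)*33 + 1)*(1/4552) + 3008909547/2465677 = (2904/7 + 1)*(1/4552) + 3008909547/2465677 = (2911/7)*(1/4552) + 3008909547/2465677 = 2911/31864 + 3008909547/2465677 = 95883071391355/78566331928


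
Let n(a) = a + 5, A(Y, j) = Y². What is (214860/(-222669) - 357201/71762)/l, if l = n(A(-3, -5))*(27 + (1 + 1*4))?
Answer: -31652124263/2386223134848 ≈ -0.013265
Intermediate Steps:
n(a) = 5 + a
l = 448 (l = (5 + (-3)²)*(27 + (1 + 1*4)) = (5 + 9)*(27 + (1 + 4)) = 14*(27 + 5) = 14*32 = 448)
(214860/(-222669) - 357201/71762)/l = (214860/(-222669) - 357201/71762)/448 = (214860*(-1/222669) - 357201*1/71762)*(1/448) = (-71620/74223 - 357201/71762)*(1/448) = -31652124263/5326390926*1/448 = -31652124263/2386223134848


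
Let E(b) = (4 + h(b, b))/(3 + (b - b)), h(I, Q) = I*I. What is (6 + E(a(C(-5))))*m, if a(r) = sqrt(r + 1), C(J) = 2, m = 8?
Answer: 200/3 ≈ 66.667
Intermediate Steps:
h(I, Q) = I**2
a(r) = sqrt(1 + r)
E(b) = 4/3 + b**2/3 (E(b) = (4 + b**2)/(3 + (b - b)) = (4 + b**2)/(3 + 0) = (4 + b**2)/3 = (4 + b**2)*(1/3) = 4/3 + b**2/3)
(6 + E(a(C(-5))))*m = (6 + (4/3 + (sqrt(1 + 2))**2/3))*8 = (6 + (4/3 + (sqrt(3))**2/3))*8 = (6 + (4/3 + (1/3)*3))*8 = (6 + (4/3 + 1))*8 = (6 + 7/3)*8 = (25/3)*8 = 200/3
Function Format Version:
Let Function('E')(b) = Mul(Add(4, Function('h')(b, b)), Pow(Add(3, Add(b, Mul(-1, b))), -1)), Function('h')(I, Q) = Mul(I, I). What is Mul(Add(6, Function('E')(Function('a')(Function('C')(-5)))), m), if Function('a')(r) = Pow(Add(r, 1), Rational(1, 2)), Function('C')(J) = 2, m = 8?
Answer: Rational(200, 3) ≈ 66.667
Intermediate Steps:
Function('h')(I, Q) = Pow(I, 2)
Function('a')(r) = Pow(Add(1, r), Rational(1, 2))
Function('E')(b) = Add(Rational(4, 3), Mul(Rational(1, 3), Pow(b, 2))) (Function('E')(b) = Mul(Add(4, Pow(b, 2)), Pow(Add(3, Add(b, Mul(-1, b))), -1)) = Mul(Add(4, Pow(b, 2)), Pow(Add(3, 0), -1)) = Mul(Add(4, Pow(b, 2)), Pow(3, -1)) = Mul(Add(4, Pow(b, 2)), Rational(1, 3)) = Add(Rational(4, 3), Mul(Rational(1, 3), Pow(b, 2))))
Mul(Add(6, Function('E')(Function('a')(Function('C')(-5)))), m) = Mul(Add(6, Add(Rational(4, 3), Mul(Rational(1, 3), Pow(Pow(Add(1, 2), Rational(1, 2)), 2)))), 8) = Mul(Add(6, Add(Rational(4, 3), Mul(Rational(1, 3), Pow(Pow(3, Rational(1, 2)), 2)))), 8) = Mul(Add(6, Add(Rational(4, 3), Mul(Rational(1, 3), 3))), 8) = Mul(Add(6, Add(Rational(4, 3), 1)), 8) = Mul(Add(6, Rational(7, 3)), 8) = Mul(Rational(25, 3), 8) = Rational(200, 3)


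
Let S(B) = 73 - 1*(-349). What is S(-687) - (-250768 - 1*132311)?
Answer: 383501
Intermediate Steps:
S(B) = 422 (S(B) = 73 + 349 = 422)
S(-687) - (-250768 - 1*132311) = 422 - (-250768 - 1*132311) = 422 - (-250768 - 132311) = 422 - 1*(-383079) = 422 + 383079 = 383501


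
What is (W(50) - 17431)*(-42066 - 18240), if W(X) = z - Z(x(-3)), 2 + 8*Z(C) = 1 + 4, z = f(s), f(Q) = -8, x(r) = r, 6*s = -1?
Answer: 4206795795/4 ≈ 1.0517e+9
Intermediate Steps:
s = -1/6 (s = (1/6)*(-1) = -1/6 ≈ -0.16667)
z = -8
Z(C) = 3/8 (Z(C) = -1/4 + (1 + 4)/8 = -1/4 + (1/8)*5 = -1/4 + 5/8 = 3/8)
W(X) = -67/8 (W(X) = -8 - 1*3/8 = -8 - 3/8 = -67/8)
(W(50) - 17431)*(-42066 - 18240) = (-67/8 - 17431)*(-42066 - 18240) = -139515/8*(-60306) = 4206795795/4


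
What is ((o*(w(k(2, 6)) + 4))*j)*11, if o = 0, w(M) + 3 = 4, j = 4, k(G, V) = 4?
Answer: 0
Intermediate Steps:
w(M) = 1 (w(M) = -3 + 4 = 1)
((o*(w(k(2, 6)) + 4))*j)*11 = ((0*(1 + 4))*4)*11 = ((0*5)*4)*11 = (0*4)*11 = 0*11 = 0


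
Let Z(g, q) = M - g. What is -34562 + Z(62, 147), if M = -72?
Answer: -34696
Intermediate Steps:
Z(g, q) = -72 - g
-34562 + Z(62, 147) = -34562 + (-72 - 1*62) = -34562 + (-72 - 62) = -34562 - 134 = -34696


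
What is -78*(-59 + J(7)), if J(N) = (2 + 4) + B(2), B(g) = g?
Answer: 3978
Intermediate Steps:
J(N) = 8 (J(N) = (2 + 4) + 2 = 6 + 2 = 8)
-78*(-59 + J(7)) = -78*(-59 + 8) = -78*(-51) = 3978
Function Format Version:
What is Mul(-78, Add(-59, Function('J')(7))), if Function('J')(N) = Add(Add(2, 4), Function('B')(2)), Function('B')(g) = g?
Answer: 3978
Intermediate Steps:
Function('J')(N) = 8 (Function('J')(N) = Add(Add(2, 4), 2) = Add(6, 2) = 8)
Mul(-78, Add(-59, Function('J')(7))) = Mul(-78, Add(-59, 8)) = Mul(-78, -51) = 3978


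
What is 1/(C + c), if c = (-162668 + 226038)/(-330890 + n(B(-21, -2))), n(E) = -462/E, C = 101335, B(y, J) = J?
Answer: 330659/33507266395 ≈ 9.8683e-6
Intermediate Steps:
c = -63370/330659 (c = (-162668 + 226038)/(-330890 - 462/(-2)) = 63370/(-330890 - 462*(-1/2)) = 63370/(-330890 + 231) = 63370/(-330659) = 63370*(-1/330659) = -63370/330659 ≈ -0.19165)
1/(C + c) = 1/(101335 - 63370/330659) = 1/(33507266395/330659) = 330659/33507266395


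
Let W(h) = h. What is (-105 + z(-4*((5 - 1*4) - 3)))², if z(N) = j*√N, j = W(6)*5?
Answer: 18225 - 12600*√2 ≈ 405.91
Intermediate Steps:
j = 30 (j = 6*5 = 30)
z(N) = 30*√N
(-105 + z(-4*((5 - 1*4) - 3)))² = (-105 + 30*√(-4*((5 - 1*4) - 3)))² = (-105 + 30*√(-4*((5 - 4) - 3)))² = (-105 + 30*√(-4*(1 - 3)))² = (-105 + 30*√(-4*(-2)))² = (-105 + 30*√8)² = (-105 + 30*(2*√2))² = (-105 + 60*√2)²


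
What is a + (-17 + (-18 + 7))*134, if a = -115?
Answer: -3867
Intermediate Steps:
a + (-17 + (-18 + 7))*134 = -115 + (-17 + (-18 + 7))*134 = -115 + (-17 - 11)*134 = -115 - 28*134 = -115 - 3752 = -3867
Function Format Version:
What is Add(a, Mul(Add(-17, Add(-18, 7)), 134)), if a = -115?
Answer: -3867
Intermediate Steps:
Add(a, Mul(Add(-17, Add(-18, 7)), 134)) = Add(-115, Mul(Add(-17, Add(-18, 7)), 134)) = Add(-115, Mul(Add(-17, -11), 134)) = Add(-115, Mul(-28, 134)) = Add(-115, -3752) = -3867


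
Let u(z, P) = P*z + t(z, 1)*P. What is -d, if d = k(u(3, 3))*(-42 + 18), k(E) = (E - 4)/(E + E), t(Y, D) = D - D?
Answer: 20/3 ≈ 6.6667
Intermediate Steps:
t(Y, D) = 0
u(z, P) = P*z (u(z, P) = P*z + 0*P = P*z + 0 = P*z)
k(E) = (-4 + E)/(2*E) (k(E) = (-4 + E)/((2*E)) = (-4 + E)*(1/(2*E)) = (-4 + E)/(2*E))
d = -20/3 (d = ((-4 + 3*3)/(2*((3*3))))*(-42 + 18) = ((1/2)*(-4 + 9)/9)*(-24) = ((1/2)*(1/9)*5)*(-24) = (5/18)*(-24) = -20/3 ≈ -6.6667)
-d = -1*(-20/3) = 20/3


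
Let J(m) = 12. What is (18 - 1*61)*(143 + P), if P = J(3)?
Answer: -6665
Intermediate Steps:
P = 12
(18 - 1*61)*(143 + P) = (18 - 1*61)*(143 + 12) = (18 - 61)*155 = -43*155 = -6665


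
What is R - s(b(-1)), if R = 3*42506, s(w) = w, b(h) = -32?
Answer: 127550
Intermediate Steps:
R = 127518
R - s(b(-1)) = 127518 - 1*(-32) = 127518 + 32 = 127550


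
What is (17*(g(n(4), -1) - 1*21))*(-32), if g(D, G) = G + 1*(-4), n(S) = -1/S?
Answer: 14144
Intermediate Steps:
g(D, G) = -4 + G (g(D, G) = G - 4 = -4 + G)
(17*(g(n(4), -1) - 1*21))*(-32) = (17*((-4 - 1) - 1*21))*(-32) = (17*(-5 - 21))*(-32) = (17*(-26))*(-32) = -442*(-32) = 14144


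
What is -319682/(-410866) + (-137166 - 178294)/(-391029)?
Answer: 127308360569/80330260557 ≈ 1.5848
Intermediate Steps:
-319682/(-410866) + (-137166 - 178294)/(-391029) = -319682*(-1/410866) - 315460*(-1/391029) = 159841/205433 + 315460/391029 = 127308360569/80330260557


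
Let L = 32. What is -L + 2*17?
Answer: 2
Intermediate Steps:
-L + 2*17 = -1*32 + 2*17 = -32 + 34 = 2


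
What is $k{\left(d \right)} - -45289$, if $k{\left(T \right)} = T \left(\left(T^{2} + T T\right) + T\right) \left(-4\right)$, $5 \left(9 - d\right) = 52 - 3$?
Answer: $\frac{5661317}{125} \approx 45291.0$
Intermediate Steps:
$d = - \frac{4}{5}$ ($d = 9 - \frac{52 - 3}{5} = 9 - \frac{49}{5} = - \frac{4}{5} \approx -0.8$)
$k{\left(T \right)} = - 4 T \left(T + 2 T^{2}\right)$ ($k{\left(T \right)} = T \left(\left(T^{2} + T^{2}\right) + T\right) \left(-4\right) = T \left(2 T^{2} + T\right) \left(-4\right) = T \left(T + 2 T^{2}\right) \left(-4\right) = - 4 T \left(T + 2 T^{2}\right)$)
$k{\left(d \right)} - -45289 = \left(- \frac{4}{5}\right)^{2} \left(-4 - - \frac{32}{5}\right) - -45289 = \frac{16 \left(-4 + \frac{32}{5}\right)}{25} + 45289 = \frac{16}{25} \cdot \frac{12}{5} + 45289 = \frac{192}{125} + 45289 = \frac{5661317}{125}$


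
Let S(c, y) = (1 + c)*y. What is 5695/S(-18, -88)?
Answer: 335/88 ≈ 3.8068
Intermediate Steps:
S(c, y) = y*(1 + c)
5695/S(-18, -88) = 5695/((-88*(1 - 18))) = 5695/((-88*(-17))) = 5695/1496 = 5695*(1/1496) = 335/88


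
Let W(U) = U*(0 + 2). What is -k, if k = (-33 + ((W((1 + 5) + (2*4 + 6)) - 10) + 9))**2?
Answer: -36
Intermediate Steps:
W(U) = 2*U (W(U) = U*2 = 2*U)
k = 36 (k = (-33 + ((2*((1 + 5) + (2*4 + 6)) - 10) + 9))**2 = (-33 + ((2*(6 + (8 + 6)) - 10) + 9))**2 = (-33 + ((2*(6 + 14) - 10) + 9))**2 = (-33 + ((2*20 - 10) + 9))**2 = (-33 + ((40 - 10) + 9))**2 = (-33 + (30 + 9))**2 = (-33 + 39)**2 = 6**2 = 36)
-k = -1*36 = -36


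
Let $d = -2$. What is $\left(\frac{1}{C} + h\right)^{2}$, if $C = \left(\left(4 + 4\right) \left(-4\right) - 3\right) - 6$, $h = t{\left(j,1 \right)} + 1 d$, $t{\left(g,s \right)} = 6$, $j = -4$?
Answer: $\frac{26569}{1681} \approx 15.805$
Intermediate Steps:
$h = 4$ ($h = 6 + 1 \left(-2\right) = 6 - 2 = 4$)
$C = -41$ ($C = \left(8 \left(-4\right) - 3\right) - 6 = \left(-32 - 3\right) - 6 = -35 - 6 = -41$)
$\left(\frac{1}{C} + h\right)^{2} = \left(\frac{1}{-41} + 4\right)^{2} = \left(- \frac{1}{41} + 4\right)^{2} = \left(\frac{163}{41}\right)^{2} = \frac{26569}{1681}$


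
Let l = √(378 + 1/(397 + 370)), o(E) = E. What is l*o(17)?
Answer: 17*√222374009/767 ≈ 330.52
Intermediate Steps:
l = √222374009/767 (l = √(378 + 1/767) = √(289927/767) = √222374009/767 ≈ 19.442)
l*o(17) = (√222374009/767)*17 = 17*√222374009/767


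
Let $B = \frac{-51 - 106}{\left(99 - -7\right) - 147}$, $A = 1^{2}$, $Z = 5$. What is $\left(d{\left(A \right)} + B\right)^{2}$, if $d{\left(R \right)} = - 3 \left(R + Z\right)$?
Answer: $\frac{337561}{1681} \approx 200.81$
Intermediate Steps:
$A = 1$
$B = \frac{157}{41}$ ($B = - \frac{157}{\left(99 + 7\right) - 147} = - \frac{157}{106 - 147} = - \frac{157}{-41} = \left(-157\right) \left(- \frac{1}{41}\right) = \frac{157}{41} \approx 3.8293$)
$d{\left(R \right)} = -15 - 3 R$ ($d{\left(R \right)} = - 3 \left(R + 5\right) = - 3 \left(5 + R\right) = -15 - 3 R$)
$\left(d{\left(A \right)} + B\right)^{2} = \left(\left(-15 - 3\right) + \frac{157}{41}\right)^{2} = \left(-18 + \frac{157}{41}\right)^{2} = \left(- \frac{581}{41}\right)^{2} = \frac{337561}{1681}$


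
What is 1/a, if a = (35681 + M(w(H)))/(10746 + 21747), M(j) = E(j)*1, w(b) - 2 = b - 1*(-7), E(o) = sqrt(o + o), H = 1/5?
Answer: 1932304555/2121889571 - 21662*sqrt(115)/2121889571 ≈ 0.91054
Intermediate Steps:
H = 1/5 ≈ 0.20000
E(o) = sqrt(2)*sqrt(o) (E(o) = sqrt(2*o) = sqrt(2)*sqrt(o))
w(b) = 9 + b (w(b) = 2 + (b - 1*(-7)) = 2 + (b + 7) = 2 + (7 + b) = 9 + b)
M(j) = sqrt(2)*sqrt(j) (M(j) = (sqrt(2)*sqrt(j))*1 = sqrt(2)*sqrt(j))
a = 35681/32493 + 2*sqrt(115)/162465 (a = (35681 + sqrt(2)*sqrt(9 + 1/5))/(10746 + 21747) = (35681 + sqrt(2)*sqrt(46/5))/32493 = (35681 + sqrt(2)*(sqrt(230)/5))*(1/32493) = (35681 + 2*sqrt(115)/5)*(1/32493) = 35681/32493 + 2*sqrt(115)/162465 ≈ 1.0982)
1/a = 1/(35681/32493 + 2*sqrt(115)/162465)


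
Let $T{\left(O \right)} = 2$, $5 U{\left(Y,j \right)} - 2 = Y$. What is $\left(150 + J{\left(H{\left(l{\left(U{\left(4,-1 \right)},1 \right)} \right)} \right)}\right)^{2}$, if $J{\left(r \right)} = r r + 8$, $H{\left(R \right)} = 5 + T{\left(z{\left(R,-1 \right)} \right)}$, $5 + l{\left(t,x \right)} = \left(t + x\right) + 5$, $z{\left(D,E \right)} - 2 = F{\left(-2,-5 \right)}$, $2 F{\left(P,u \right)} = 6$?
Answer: $42849$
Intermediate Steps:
$F{\left(P,u \right)} = 3$ ($F{\left(P,u \right)} = \frac{1}{2} \cdot 6 = 3$)
$U{\left(Y,j \right)} = \frac{2}{5} + \frac{Y}{5}$
$z{\left(D,E \right)} = 5$ ($z{\left(D,E \right)} = 2 + 3 = 5$)
$l{\left(t,x \right)} = t + x$ ($l{\left(t,x \right)} = -5 + \left(\left(t + x\right) + 5\right) = -5 + \left(5 + t + x\right) = t + x$)
$H{\left(R \right)} = 7$ ($H{\left(R \right)} = 5 + 2 = 7$)
$J{\left(r \right)} = 8 + r^{2}$ ($J{\left(r \right)} = r^{2} + 8 = 8 + r^{2}$)
$\left(150 + J{\left(H{\left(l{\left(U{\left(4,-1 \right)},1 \right)} \right)} \right)}\right)^{2} = \left(150 + \left(8 + 7^{2}\right)\right)^{2} = \left(150 + \left(8 + 49\right)\right)^{2} = \left(150 + 57\right)^{2} = 207^{2} = 42849$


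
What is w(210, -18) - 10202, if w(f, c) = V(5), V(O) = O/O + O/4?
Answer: -40799/4 ≈ -10200.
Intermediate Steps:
V(O) = 1 + O/4 (V(O) = 1 + O*(¼) = 1 + O/4)
w(f, c) = 9/4 (w(f, c) = 1 + (¼)*5 = 1 + 5/4 = 9/4)
w(210, -18) - 10202 = 9/4 - 10202 = -40799/4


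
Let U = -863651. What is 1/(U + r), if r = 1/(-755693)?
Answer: -755693/652655015144 ≈ -1.1579e-6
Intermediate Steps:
r = -1/755693 ≈ -1.3233e-6
1/(U + r) = 1/(-863651 - 1/755693) = 1/(-652655015144/755693) = -755693/652655015144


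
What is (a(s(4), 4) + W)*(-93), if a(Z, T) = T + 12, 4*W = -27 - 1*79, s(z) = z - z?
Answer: 1953/2 ≈ 976.50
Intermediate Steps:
s(z) = 0
W = -53/2 (W = (-27 - 1*79)/4 = (-27 - 79)/4 = (¼)*(-106) = -53/2 ≈ -26.500)
a(Z, T) = 12 + T
(a(s(4), 4) + W)*(-93) = ((12 + 4) - 53/2)*(-93) = (16 - 53/2)*(-93) = -21/2*(-93) = 1953/2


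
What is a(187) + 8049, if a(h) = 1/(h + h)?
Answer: 3010327/374 ≈ 8049.0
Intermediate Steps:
a(h) = 1/(2*h)
a(187) + 8049 = (½)/187 + 8049 = (½)*(1/187) + 8049 = 1/374 + 8049 = 3010327/374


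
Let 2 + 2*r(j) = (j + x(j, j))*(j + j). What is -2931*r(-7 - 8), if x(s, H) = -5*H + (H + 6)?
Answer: 2245146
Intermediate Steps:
x(s, H) = 6 - 4*H (x(s, H) = -5*H + (6 + H) = 6 - 4*H)
r(j) = -1 + j*(6 - 3*j) (r(j) = -1 + ((j + (6 - 4*j))*(j + j))/2 = -1 + ((6 - 3*j)*(2*j))/2 = -1 + (2*j*(6 - 3*j))/2 = -1 + j*(6 - 3*j))
-2931*r(-7 - 8) = -2931*(-1 - 3*(-7 - 8)**2 + 6*(-7 - 8)) = -2931*(-1 - 3*(-15)**2 + 6*(-15)) = -2931*(-1 - 3*225 - 90) = -2931*(-1 - 675 - 90) = -2931*(-766) = 2245146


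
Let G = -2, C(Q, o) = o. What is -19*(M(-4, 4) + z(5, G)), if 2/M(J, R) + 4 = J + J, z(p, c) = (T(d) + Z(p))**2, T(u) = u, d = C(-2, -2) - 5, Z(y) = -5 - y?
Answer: -32927/6 ≈ -5487.8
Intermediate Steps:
d = -7 (d = -2 - 5 = -7)
z(p, c) = (-12 - p)**2 (z(p, c) = (-7 + (-5 - p))**2 = (-12 - p)**2)
M(J, R) = 2/(-4 + 2*J) (M(J, R) = 2/(-4 + (J + J)) = 2/(-4 + 2*J))
-19*(M(-4, 4) + z(5, G)) = -19*(1/(-2 - 4) + (12 + 5)**2) = -19*(1/(-6) + 17**2) = -19*(-1/6 + 289) = -19*1733/6 = -32927/6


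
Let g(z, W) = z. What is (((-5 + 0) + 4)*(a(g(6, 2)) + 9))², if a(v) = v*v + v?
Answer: 2601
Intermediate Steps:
a(v) = v + v² (a(v) = v² + v = v + v²)
(((-5 + 0) + 4)*(a(g(6, 2)) + 9))² = (((-5 + 0) + 4)*(6*(1 + 6) + 9))² = ((-5 + 4)*(6*7 + 9))² = (-(42 + 9))² = (-1*51)² = (-51)² = 2601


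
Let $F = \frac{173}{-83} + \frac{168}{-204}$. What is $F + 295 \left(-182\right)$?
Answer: $- \frac{75760693}{1411} \approx -53693.0$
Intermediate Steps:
$F = - \frac{4103}{1411}$ ($F = 173 \left(- \frac{1}{83}\right) + 168 \left(- \frac{1}{204}\right) = - \frac{173}{83} - \frac{14}{17} = - \frac{4103}{1411} \approx -2.9079$)
$F + 295 \left(-182\right) = - \frac{4103}{1411} + 295 \left(-182\right) = - \frac{4103}{1411} - 53690 = - \frac{75760693}{1411}$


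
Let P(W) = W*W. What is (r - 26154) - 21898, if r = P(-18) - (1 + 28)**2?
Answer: -48569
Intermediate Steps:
P(W) = W**2
r = -517 (r = (-18)**2 - (1 + 28)**2 = 324 - 1*29**2 = 324 - 1*841 = 324 - 841 = -517)
(r - 26154) - 21898 = (-517 - 26154) - 21898 = -26671 - 21898 = -48569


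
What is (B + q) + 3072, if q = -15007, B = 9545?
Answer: -2390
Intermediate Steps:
(B + q) + 3072 = (9545 - 15007) + 3072 = -5462 + 3072 = -2390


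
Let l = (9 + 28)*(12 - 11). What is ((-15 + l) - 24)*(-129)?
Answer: 258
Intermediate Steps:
l = 37 (l = 37*1 = 37)
((-15 + l) - 24)*(-129) = ((-15 + 37) - 24)*(-129) = (22 - 24)*(-129) = -2*(-129) = 258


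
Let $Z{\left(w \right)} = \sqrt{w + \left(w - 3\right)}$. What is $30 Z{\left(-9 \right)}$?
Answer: $30 i \sqrt{21} \approx 137.48 i$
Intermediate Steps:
$Z{\left(w \right)} = \sqrt{-3 + 2 w}$ ($Z{\left(w \right)} = \sqrt{w + \left(w - 3\right)} = \sqrt{w + \left(-3 + w\right)} = \sqrt{-3 + 2 w}$)
$30 Z{\left(-9 \right)} = 30 \sqrt{-3 + 2 \left(-9\right)} = 30 \sqrt{-3 - 18} = 30 \sqrt{-21} = 30 i \sqrt{21}$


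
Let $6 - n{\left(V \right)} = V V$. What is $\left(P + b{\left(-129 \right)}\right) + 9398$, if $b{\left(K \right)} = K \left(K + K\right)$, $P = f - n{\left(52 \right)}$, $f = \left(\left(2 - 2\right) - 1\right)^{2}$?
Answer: $45379$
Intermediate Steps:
$n{\left(V \right)} = 6 - V^{2}$ ($n{\left(V \right)} = 6 - V V = 6 - V^{2}$)
$f = 1$ ($f = \left(\left(2 - 2\right) - 1\right)^{2} = \left(0 - 1\right)^{2} = \left(-1\right)^{2} = 1$)
$P = 2699$ ($P = 1 - \left(6 - 52^{2}\right) = 1 - \left(6 - 2704\right) = 1 - -2698 = 1 + 2698 = 2699$)
$b{\left(K \right)} = 2 K^{2}$ ($b{\left(K \right)} = K 2 K = 2 K^{2}$)
$\left(P + b{\left(-129 \right)}\right) + 9398 = \left(2699 + 2 \left(-129\right)^{2}\right) + 9398 = \left(2699 + 2 \cdot 16641\right) + 9398 = \left(2699 + 33282\right) + 9398 = 35981 + 9398 = 45379$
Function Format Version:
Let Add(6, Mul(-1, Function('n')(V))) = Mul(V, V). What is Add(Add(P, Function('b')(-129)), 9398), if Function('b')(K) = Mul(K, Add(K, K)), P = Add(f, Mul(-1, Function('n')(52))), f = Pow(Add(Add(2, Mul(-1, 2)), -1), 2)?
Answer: 45379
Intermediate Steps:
Function('n')(V) = Add(6, Mul(-1, Pow(V, 2))) (Function('n')(V) = Add(6, Mul(-1, Mul(V, V))) = Add(6, Mul(-1, Pow(V, 2))))
f = 1 (f = Pow(Add(Add(2, -2), -1), 2) = Pow(Add(0, -1), 2) = Pow(-1, 2) = 1)
P = 2699 (P = Add(1, Mul(-1, Add(6, Mul(-1, Pow(52, 2))))) = Add(1, Mul(-1, Add(6, Mul(-1, 2704)))) = Add(1, Mul(-1, Add(6, -2704))) = Add(1, Mul(-1, -2698)) = Add(1, 2698) = 2699)
Function('b')(K) = Mul(2, Pow(K, 2)) (Function('b')(K) = Mul(K, Mul(2, K)) = Mul(2, Pow(K, 2)))
Add(Add(P, Function('b')(-129)), 9398) = Add(Add(2699, Mul(2, Pow(-129, 2))), 9398) = Add(Add(2699, Mul(2, 16641)), 9398) = Add(Add(2699, 33282), 9398) = Add(35981, 9398) = 45379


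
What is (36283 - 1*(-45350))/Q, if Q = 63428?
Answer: 81633/63428 ≈ 1.2870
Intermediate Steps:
(36283 - 1*(-45350))/Q = (36283 - 1*(-45350))/63428 = (36283 + 45350)*(1/63428) = 81633*(1/63428) = 81633/63428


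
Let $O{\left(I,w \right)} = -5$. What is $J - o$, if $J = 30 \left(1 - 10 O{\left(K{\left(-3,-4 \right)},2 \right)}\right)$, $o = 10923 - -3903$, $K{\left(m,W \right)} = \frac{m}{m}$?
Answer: $-13296$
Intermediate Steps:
$K{\left(m,W \right)} = 1$
$o = 14826$ ($o = 10923 + 3903 = 14826$)
$J = 1530$ ($J = 30 \left(1 - -50\right) = 30 \left(1 + 50\right) = 30 \cdot 51 = 1530$)
$J - o = 1530 - 14826 = -13296$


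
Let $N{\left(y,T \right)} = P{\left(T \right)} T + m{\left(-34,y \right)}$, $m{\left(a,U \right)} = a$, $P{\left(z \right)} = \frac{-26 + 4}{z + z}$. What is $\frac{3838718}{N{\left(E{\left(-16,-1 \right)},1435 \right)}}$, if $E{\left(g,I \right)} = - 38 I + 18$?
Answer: $- \frac{3838718}{45} \approx -85305.0$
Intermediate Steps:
$P{\left(z \right)} = - \frac{11}{z}$ ($P{\left(z \right)} = - \frac{22}{2 z} = - 22 \frac{1}{2 z} = - \frac{11}{z}$)
$E{\left(g,I \right)} = 18 - 38 I$
$N{\left(y,T \right)} = -45$ ($N{\left(y,T \right)} = - \frac{11}{T} T - 34 = -11 - 34 = -45$)
$\frac{3838718}{N{\left(E{\left(-16,-1 \right)},1435 \right)}} = \frac{3838718}{-45} = 3838718 \left(- \frac{1}{45}\right) = - \frac{3838718}{45}$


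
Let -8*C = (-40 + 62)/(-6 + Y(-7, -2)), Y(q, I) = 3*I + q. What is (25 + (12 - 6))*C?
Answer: 341/76 ≈ 4.4868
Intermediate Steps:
Y(q, I) = q + 3*I
C = 11/76 (C = -(-40 + 62)/(8*(-6 + (-7 + 3*(-2)))) = -11/(4*(-6 + (-7 - 6))) = -11/(4*(-6 - 13)) = -11/(4*(-19)) = -11*(-1)/(4*19) = -⅛*(-22/19) = 11/76 ≈ 0.14474)
(25 + (12 - 6))*C = (25 + (12 - 6))*(11/76) = (25 + 6)*(11/76) = 31*(11/76) = 341/76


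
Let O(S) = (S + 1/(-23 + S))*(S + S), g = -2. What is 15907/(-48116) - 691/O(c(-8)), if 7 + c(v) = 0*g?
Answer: -522216979/71067332 ≈ -7.3482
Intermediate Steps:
c(v) = -7 (c(v) = -7 + 0*(-2) = -7 + 0 = -7)
O(S) = 2*S*(S + 1/(-23 + S)) (O(S) = (S + 1/(-23 + S))*(2*S) = 2*S*(S + 1/(-23 + S)))
15907/(-48116) - 691/O(c(-8)) = 15907/(-48116) - 691*(-(-23 - 7)/(14*(1 + (-7)**2 - 23*(-7)))) = 15907*(-1/48116) - 691*15/(7*(1 + 49 + 161)) = -15907/48116 - 691/(2*(-7)*(-1/30)*211) = -15907/48116 - 691/1477/15 = -15907/48116 - 691*15/1477 = -15907/48116 - 10365/1477 = -522216979/71067332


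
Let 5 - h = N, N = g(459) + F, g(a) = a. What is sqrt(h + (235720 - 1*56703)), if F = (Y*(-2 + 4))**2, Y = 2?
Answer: sqrt(178547) ≈ 422.55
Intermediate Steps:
F = 16 (F = (2*(-2 + 4))**2 = (2*2)**2 = 4**2 = 16)
N = 475 (N = 459 + 16 = 475)
h = -470 (h = 5 - 1*475 = 5 - 475 = -470)
sqrt(h + (235720 - 1*56703)) = sqrt(-470 + (235720 - 1*56703)) = sqrt(-470 + (235720 - 56703)) = sqrt(-470 + 179017) = sqrt(178547)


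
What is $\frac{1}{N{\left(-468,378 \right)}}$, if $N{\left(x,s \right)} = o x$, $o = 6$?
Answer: $- \frac{1}{2808} \approx -0.00035613$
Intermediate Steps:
$N{\left(x,s \right)} = 6 x$
$\frac{1}{N{\left(-468,378 \right)}} = \frac{1}{6 \left(-468\right)} = \frac{1}{-2808} = - \frac{1}{2808}$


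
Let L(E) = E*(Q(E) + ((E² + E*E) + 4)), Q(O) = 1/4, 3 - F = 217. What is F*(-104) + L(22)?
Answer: 87291/2 ≈ 43646.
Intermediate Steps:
F = -214 (F = 3 - 1*217 = 3 - 217 = -214)
Q(O) = ¼
L(E) = E*(17/4 + 2*E²) (L(E) = E*(¼ + ((E² + E*E) + 4)) = E*(¼ + ((E² + E²) + 4)) = E*(¼ + (2*E² + 4)) = E*(¼ + (4 + 2*E²)) = E*(17/4 + 2*E²))
F*(-104) + L(22) = -214*(-104) + (¼)*22*(17 + 8*22²) = 22256 + (¼)*22*(17 + 8*484) = 22256 + (¼)*22*(17 + 3872) = 22256 + (¼)*22*3889 = 22256 + 42779/2 = 87291/2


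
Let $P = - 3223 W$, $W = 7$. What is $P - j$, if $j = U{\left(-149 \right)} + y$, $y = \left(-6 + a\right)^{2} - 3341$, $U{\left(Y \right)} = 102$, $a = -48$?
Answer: $-22238$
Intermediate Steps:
$P = -22561$ ($P = \left(-3223\right) 7 = -22561$)
$y = -425$ ($y = \left(-6 - 48\right)^{2} - 3341 = \left(-54\right)^{2} - 3341 = 2916 - 3341 = -425$)
$j = -323$ ($j = 102 - 425 = -323$)
$P - j = -22561 - -323 = -22561 + 323 = -22238$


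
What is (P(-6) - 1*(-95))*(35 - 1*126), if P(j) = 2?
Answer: -8827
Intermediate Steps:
(P(-6) - 1*(-95))*(35 - 1*126) = (2 - 1*(-95))*(35 - 1*126) = (2 + 95)*(35 - 126) = 97*(-91) = -8827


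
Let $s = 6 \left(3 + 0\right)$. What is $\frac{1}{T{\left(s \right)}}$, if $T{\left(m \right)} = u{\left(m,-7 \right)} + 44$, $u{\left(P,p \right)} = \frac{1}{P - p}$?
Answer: $\frac{25}{1101} \approx 0.022707$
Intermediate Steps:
$s = 18$ ($s = 6 \cdot 3 = 18$)
$T{\left(m \right)} = 44 + \frac{1}{7 + m}$ ($T{\left(m \right)} = \frac{1}{m - -7} + 44 = \frac{1}{m + 7} + 44 = \frac{1}{7 + m} + 44 = 44 + \frac{1}{7 + m}$)
$\frac{1}{T{\left(s \right)}} = \frac{1}{\frac{1}{7 + 18} \left(309 + 44 \cdot 18\right)} = \frac{1}{\frac{1}{25} \left(309 + 792\right)} = \frac{1}{\frac{1}{25} \cdot 1101} = \frac{1}{\frac{1101}{25}} = \frac{25}{1101}$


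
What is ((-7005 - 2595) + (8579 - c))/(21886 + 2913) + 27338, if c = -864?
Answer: 677954905/24799 ≈ 27338.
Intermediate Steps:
((-7005 - 2595) + (8579 - c))/(21886 + 2913) + 27338 = ((-7005 - 2595) + (8579 - 1*(-864)))/(21886 + 2913) + 27338 = (-9600 + (8579 + 864))/24799 + 27338 = (-9600 + 9443)*(1/24799) + 27338 = -157*1/24799 + 27338 = -157/24799 + 27338 = 677954905/24799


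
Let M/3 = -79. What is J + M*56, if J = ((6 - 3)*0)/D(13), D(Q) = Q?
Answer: -13272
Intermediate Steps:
M = -237 (M = 3*(-79) = -237)
J = 0 (J = ((6 - 3)*0)/13 = (3*0)*(1/13) = 0*(1/13) = 0)
J + M*56 = 0 - 237*56 = 0 - 13272 = -13272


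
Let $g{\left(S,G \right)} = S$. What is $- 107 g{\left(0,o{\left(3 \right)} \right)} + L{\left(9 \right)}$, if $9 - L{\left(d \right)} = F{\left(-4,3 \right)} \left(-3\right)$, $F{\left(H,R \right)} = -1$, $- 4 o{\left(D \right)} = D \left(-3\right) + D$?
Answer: $6$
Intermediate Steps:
$o{\left(D \right)} = \frac{D}{2}$ ($o{\left(D \right)} = - \frac{D \left(-3\right) + D}{4} = - \frac{- 3 D + D}{4} = - \frac{\left(-2\right) D}{4} = \frac{D}{2}$)
$L{\left(d \right)} = 6$ ($L{\left(d \right)} = 9 - \left(-1\right) \left(-3\right) = 9 - 3 = 6$)
$- 107 g{\left(0,o{\left(3 \right)} \right)} + L{\left(9 \right)} = \left(-107\right) 0 + 6 = 0 + 6 = 6$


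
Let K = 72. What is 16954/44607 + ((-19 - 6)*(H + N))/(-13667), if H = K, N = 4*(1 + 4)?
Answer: 334306418/609643869 ≈ 0.54836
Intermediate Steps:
N = 20 (N = 4*5 = 20)
H = 72
16954/44607 + ((-19 - 6)*(H + N))/(-13667) = 16954/44607 + ((-19 - 6)*(72 + 20))/(-13667) = 16954*(1/44607) - 25*92*(-1/13667) = 16954/44607 - 2300*(-1/13667) = 16954/44607 + 2300/13667 = 334306418/609643869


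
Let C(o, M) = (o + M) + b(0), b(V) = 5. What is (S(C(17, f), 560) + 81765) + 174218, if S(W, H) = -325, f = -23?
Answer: 255658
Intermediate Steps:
C(o, M) = 5 + M + o (C(o, M) = (o + M) + 5 = (M + o) + 5 = 5 + M + o)
(S(C(17, f), 560) + 81765) + 174218 = (-325 + 81765) + 174218 = 81440 + 174218 = 255658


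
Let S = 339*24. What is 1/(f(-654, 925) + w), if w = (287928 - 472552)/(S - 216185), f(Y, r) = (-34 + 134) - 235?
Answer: -208049/27901991 ≈ -0.0074564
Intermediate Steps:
S = 8136
f(Y, r) = -135 (f(Y, r) = 100 - 235 = -135)
w = 184624/208049 (w = (287928 - 472552)/(8136 - 216185) = -184624/(-208049) = -184624*(-1/208049) = 184624/208049 ≈ 0.88741)
1/(f(-654, 925) + w) = 1/(-135 + 184624/208049) = 1/(-27901991/208049) = -208049/27901991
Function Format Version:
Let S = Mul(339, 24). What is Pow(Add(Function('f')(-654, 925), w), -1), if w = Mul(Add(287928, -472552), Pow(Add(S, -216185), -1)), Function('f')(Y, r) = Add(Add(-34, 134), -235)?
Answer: Rational(-208049, 27901991) ≈ -0.0074564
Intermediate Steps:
S = 8136
Function('f')(Y, r) = -135 (Function('f')(Y, r) = Add(100, -235) = -135)
w = Rational(184624, 208049) (w = Mul(Add(287928, -472552), Pow(Add(8136, -216185), -1)) = Mul(-184624, Pow(-208049, -1)) = Mul(-184624, Rational(-1, 208049)) = Rational(184624, 208049) ≈ 0.88741)
Pow(Add(Function('f')(-654, 925), w), -1) = Pow(Add(-135, Rational(184624, 208049)), -1) = Pow(Rational(-27901991, 208049), -1) = Rational(-208049, 27901991)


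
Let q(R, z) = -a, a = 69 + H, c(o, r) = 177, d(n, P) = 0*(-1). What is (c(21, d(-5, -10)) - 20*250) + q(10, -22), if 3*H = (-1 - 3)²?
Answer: -14692/3 ≈ -4897.3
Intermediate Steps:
H = 16/3 (H = (-1 - 3)²/3 = (⅓)*(-4)² = (⅓)*16 = 16/3 ≈ 5.3333)
d(n, P) = 0
a = 223/3 (a = 69 + 16/3 = 223/3 ≈ 74.333)
q(R, z) = -223/3 (q(R, z) = -1*223/3 = -223/3)
(c(21, d(-5, -10)) - 20*250) + q(10, -22) = (177 - 20*250) - 223/3 = (177 - 5000) - 223/3 = -4823 - 223/3 = -14692/3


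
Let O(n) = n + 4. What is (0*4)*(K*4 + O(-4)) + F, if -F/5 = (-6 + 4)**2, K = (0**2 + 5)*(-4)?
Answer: -20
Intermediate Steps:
O(n) = 4 + n
K = -20 (K = (0 + 5)*(-4) = 5*(-4) = -20)
F = -20 (F = -5*(-6 + 4)**2 = -5*(-2)**2 = -5*4 = -20)
(0*4)*(K*4 + O(-4)) + F = (0*4)*(-20*4 + (4 - 4)) - 20 = 0*(-80 + 0) - 20 = 0*(-80) - 20 = 0 - 20 = -20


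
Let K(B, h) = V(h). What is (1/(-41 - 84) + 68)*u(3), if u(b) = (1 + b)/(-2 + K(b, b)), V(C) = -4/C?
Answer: -50994/625 ≈ -81.590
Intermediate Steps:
K(B, h) = -4/h
u(b) = (1 + b)/(-2 - 4/b)
(1/(-41 - 84) + 68)*u(3) = (1/(-41 - 84) + 68)*(-1*3*(1 + 3)/(4 + 2*3)) = (1/(-125) + 68)*(-1*3*4/(4 + 6)) = (-1/125 + 68)*(-1*3*4/10) = 8499*(-1*3*1/10*4)/125 = (8499/125)*(-6/5) = -50994/625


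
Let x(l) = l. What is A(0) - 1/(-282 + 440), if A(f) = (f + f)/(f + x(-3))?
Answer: -1/158 ≈ -0.0063291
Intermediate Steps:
A(f) = 2*f/(-3 + f) (A(f) = (f + f)/(f - 3) = (2*f)/(-3 + f) = 2*f/(-3 + f))
A(0) - 1/(-282 + 440) = 2*0/(-3 + 0) - 1/(-282 + 440) = 2*0/(-3) - 1/158 = 2*0*(-⅓) - 1*1/158 = 0 - 1/158 = -1/158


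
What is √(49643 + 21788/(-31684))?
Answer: 2*√98304189/89 ≈ 222.81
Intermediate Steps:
√(49643 + 21788/(-31684)) = √(49643 + 21788*(-1/31684)) = √(49643 - 5447/7921) = √(393216756/7921) = 2*√98304189/89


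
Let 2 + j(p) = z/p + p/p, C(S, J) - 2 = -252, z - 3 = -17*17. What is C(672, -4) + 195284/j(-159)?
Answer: 31018406/127 ≈ 2.4424e+5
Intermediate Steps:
z = -286 (z = 3 - 17*17 = 3 - 289 = -286)
C(S, J) = -250 (C(S, J) = 2 - 252 = -250)
j(p) = -1 - 286/p (j(p) = -2 + (-286/p + p/p) = -2 + (-286/p + 1) = -2 + (1 - 286/p) = -1 - 286/p)
C(672, -4) + 195284/j(-159) = -250 + 195284/(((-286 - 1*(-159))/(-159))) = -250 + 195284/((-(-286 + 159)/159)) = -250 + 195284/((-1/159*(-127))) = -250 + 195284/(127/159) = -250 + 195284*(159/127) = -250 + 31050156/127 = 31018406/127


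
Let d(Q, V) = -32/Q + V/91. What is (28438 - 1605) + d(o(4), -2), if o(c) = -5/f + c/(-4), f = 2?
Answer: 2442633/91 ≈ 26842.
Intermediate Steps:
o(c) = -5/2 - c/4 (o(c) = -5/2 + c/(-4) = -5*½ + c*(-¼) = -5/2 - c/4)
d(Q, V) = -32/Q + V/91 (d(Q, V) = -32/Q + V*(1/91) = -32/Q + V/91)
(28438 - 1605) + d(o(4), -2) = (28438 - 1605) + (-32/(-5/2 - ¼*4) + (1/91)*(-2)) = 26833 + (-32/(-5/2 - 1) - 2/91) = 26833 + (-32/(-7/2) - 2/91) = 26833 + (-32*(-2/7) - 2/91) = 26833 + (64/7 - 2/91) = 26833 + 830/91 = 2442633/91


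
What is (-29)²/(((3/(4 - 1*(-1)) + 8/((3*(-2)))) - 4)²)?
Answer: 189225/5041 ≈ 37.537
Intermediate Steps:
(-29)²/(((3/(4 - 1*(-1)) + 8/((3*(-2)))) - 4)²) = 841/(((3/(4 + 1) + 8/(-6)) - 4)²) = 841/(((3/5 + 8*(-⅙)) - 4)²) = 841/(((3*(⅕) - 4/3) - 4)²) = 841/(((⅗ - 4/3) - 4)²) = 841/((-11/15 - 4)²) = 841/((-71/15)²) = 841/(5041/225) = 841*(225/5041) = 189225/5041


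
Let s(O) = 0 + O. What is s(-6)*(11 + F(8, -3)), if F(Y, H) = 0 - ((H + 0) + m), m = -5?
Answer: -114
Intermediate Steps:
s(O) = O
F(Y, H) = 5 - H (F(Y, H) = 0 - ((H + 0) - 5) = 0 - (H - 5) = 0 - (-5 + H) = 0 + (5 - H) = 5 - H)
s(-6)*(11 + F(8, -3)) = -6*(11 + (5 - 1*(-3))) = -6*(11 + (5 + 3)) = -6*(11 + 8) = -6*19 = -114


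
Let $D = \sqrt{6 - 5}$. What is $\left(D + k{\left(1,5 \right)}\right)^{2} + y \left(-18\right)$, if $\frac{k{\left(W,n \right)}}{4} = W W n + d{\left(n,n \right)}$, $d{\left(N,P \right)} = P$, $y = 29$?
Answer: $1159$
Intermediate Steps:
$D = 1$ ($D = \sqrt{1} = 1$)
$k{\left(W,n \right)} = 4 n + 4 n W^{2}$ ($k{\left(W,n \right)} = 4 \left(W W n + n\right) = 4 \left(W^{2} n + n\right) = 4 \left(n W^{2} + n\right) = 4 \left(n + n W^{2}\right) = 4 n + 4 n W^{2}$)
$\left(D + k{\left(1,5 \right)}\right)^{2} + y \left(-18\right) = \left(1 + 4 \cdot 5 \left(1 + 1^{2}\right)\right)^{2} + 29 \left(-18\right) = \left(1 + 4 \cdot 5 \left(1 + 1\right)\right)^{2} - 522 = \left(1 + 4 \cdot 5 \cdot 2\right)^{2} - 522 = \left(1 + 40\right)^{2} - 522 = 41^{2} - 522 = 1681 - 522 = 1159$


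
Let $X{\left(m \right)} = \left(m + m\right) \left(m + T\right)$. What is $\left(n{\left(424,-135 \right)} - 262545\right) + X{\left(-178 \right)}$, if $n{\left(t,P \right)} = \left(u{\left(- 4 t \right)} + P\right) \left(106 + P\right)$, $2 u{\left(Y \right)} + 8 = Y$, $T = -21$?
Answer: $-163078$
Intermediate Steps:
$u{\left(Y \right)} = -4 + \frac{Y}{2}$
$n{\left(t,P \right)} = \left(106 + P\right) \left(-4 + P - 2 t\right)$ ($n{\left(t,P \right)} = \left(\left(-4 + \frac{\left(-4\right) t}{2}\right) + P\right) \left(106 + P\right) = \left(\left(-4 - 2 t\right) + P\right) \left(106 + P\right) = \left(-4 + P - 2 t\right) \left(106 + P\right) = \left(106 + P\right) \left(-4 + P - 2 t\right)$)
$X{\left(m \right)} = 2 m \left(-21 + m\right)$ ($X{\left(m \right)} = \left(m + m\right) \left(m - 21\right) = 2 m \left(-21 + m\right)$)
$\left(n{\left(424,-135 \right)} - 262545\right) + X{\left(-178 \right)} = \left(\left(-424 + \left(-135\right)^{2} - 89888 + 102 \left(-135\right) - \left(-270\right) 424\right) - 262545\right) + 2 \left(-178\right) \left(-21 - 178\right) = \left(\left(-424 + 18225 - 89888 - 13770 + 114480\right) - 262545\right) + 2 \left(-178\right) \left(-199\right) = \left(28623 - 262545\right) + 70844 = -233922 + 70844 = -163078$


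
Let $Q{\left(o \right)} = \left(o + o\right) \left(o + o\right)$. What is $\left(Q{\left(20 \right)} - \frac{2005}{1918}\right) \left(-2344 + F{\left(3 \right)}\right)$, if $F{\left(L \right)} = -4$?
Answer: $- \frac{3600417330}{959} \approx -3.7543 \cdot 10^{6}$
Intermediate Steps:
$Q{\left(o \right)} = 4 o^{2}$ ($Q{\left(o \right)} = 2 o 2 o = 4 o^{2}$)
$\left(Q{\left(20 \right)} - \frac{2005}{1918}\right) \left(-2344 + F{\left(3 \right)}\right) = \left(4 \cdot 20^{2} - \frac{2005}{1918}\right) \left(-2344 - 4\right) = \left(4 \cdot 400 - \frac{2005}{1918}\right) \left(-2348\right) = \left(1600 - \frac{2005}{1918}\right) \left(-2348\right) = \frac{3066795}{1918} \left(-2348\right) = - \frac{3600417330}{959}$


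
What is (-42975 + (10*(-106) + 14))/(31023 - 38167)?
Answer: 44021/7144 ≈ 6.1620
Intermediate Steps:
(-42975 + (10*(-106) + 14))/(31023 - 38167) = (-42975 + (-1060 + 14))/(-7144) = (-42975 - 1046)*(-1/7144) = -44021*(-1/7144) = 44021/7144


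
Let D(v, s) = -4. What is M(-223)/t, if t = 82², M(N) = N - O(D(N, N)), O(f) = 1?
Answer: -56/1681 ≈ -0.033314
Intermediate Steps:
M(N) = -1 + N (M(N) = N - 1*1 = N - 1 = -1 + N)
t = 6724
M(-223)/t = (-1 - 223)/6724 = -224*1/6724 = -56/1681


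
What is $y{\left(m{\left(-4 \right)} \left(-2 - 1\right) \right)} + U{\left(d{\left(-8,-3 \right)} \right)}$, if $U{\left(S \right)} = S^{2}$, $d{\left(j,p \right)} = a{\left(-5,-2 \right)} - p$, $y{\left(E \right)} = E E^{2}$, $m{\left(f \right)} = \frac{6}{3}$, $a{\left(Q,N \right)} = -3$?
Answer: $-216$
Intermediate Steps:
$m{\left(f \right)} = 2$ ($m{\left(f \right)} = 6 \cdot \frac{1}{3} = 2$)
$y{\left(E \right)} = E^{3}$
$d{\left(j,p \right)} = -3 - p$
$y{\left(m{\left(-4 \right)} \left(-2 - 1\right) \right)} + U{\left(d{\left(-8,-3 \right)} \right)} = \left(2 \left(-2 - 1\right)\right)^{3} + \left(-3 - -3\right)^{2} = \left(2 \left(-3\right)\right)^{3} + \left(-3 + 3\right)^{2} = \left(-6\right)^{3} + 0^{2} = -216 + 0 = -216$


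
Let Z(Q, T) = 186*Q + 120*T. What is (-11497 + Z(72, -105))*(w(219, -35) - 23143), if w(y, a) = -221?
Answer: 250111620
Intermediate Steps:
Z(Q, T) = 120*T + 186*Q
(-11497 + Z(72, -105))*(w(219, -35) - 23143) = (-11497 + (120*(-105) + 186*72))*(-221 - 23143) = (-11497 + (-12600 + 13392))*(-23364) = (-11497 + 792)*(-23364) = -10705*(-23364) = 250111620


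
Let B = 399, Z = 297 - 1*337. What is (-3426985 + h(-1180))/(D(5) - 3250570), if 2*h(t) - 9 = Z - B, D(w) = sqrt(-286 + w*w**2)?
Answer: 3713451168000/3522068441687 + 1142400*I*sqrt(161)/3522068441687 ≈ 1.0543 + 4.1156e-6*I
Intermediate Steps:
Z = -40 (Z = 297 - 337 = -40)
D(w) = sqrt(-286 + w**3)
h(t) = -215 (h(t) = 9/2 + (-40 - 1*399)/2 = 9/2 + (-40 - 399)/2 = 9/2 + (1/2)*(-439) = 9/2 - 439/2 = -215)
(-3426985 + h(-1180))/(D(5) - 3250570) = (-3426985 - 215)/(sqrt(-286 + 5**3) - 3250570) = -3427200/(sqrt(-286 + 125) - 3250570) = -3427200/(sqrt(-161) - 3250570) = -3427200/(I*sqrt(161) - 3250570) = -3427200/(-3250570 + I*sqrt(161))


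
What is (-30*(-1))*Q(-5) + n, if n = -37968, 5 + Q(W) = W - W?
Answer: -38118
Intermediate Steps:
Q(W) = -5 (Q(W) = -5 + (W - W) = -5 + 0 = -5)
(-30*(-1))*Q(-5) + n = -30*(-1)*(-5) - 37968 = 30*(-5) - 37968 = -150 - 37968 = -38118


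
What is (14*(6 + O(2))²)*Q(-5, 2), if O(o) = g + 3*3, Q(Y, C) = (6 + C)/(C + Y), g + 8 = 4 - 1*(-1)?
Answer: -5376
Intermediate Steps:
g = -3 (g = -8 + (4 - 1*(-1)) = -8 + (4 + 1) = -8 + 5 = -3)
Q(Y, C) = (6 + C)/(C + Y)
O(o) = 6 (O(o) = -3 + 3*3 = -3 + 9 = 6)
(14*(6 + O(2))²)*Q(-5, 2) = (14*(6 + 6)²)*((6 + 2)/(2 - 5)) = (14*12²)*(8/(-3)) = (14*144)*(-⅓*8) = 2016*(-8/3) = -5376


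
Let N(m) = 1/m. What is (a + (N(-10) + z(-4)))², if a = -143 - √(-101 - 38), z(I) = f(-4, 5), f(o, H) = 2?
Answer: 1977021/100 + 1411*I*√139/5 ≈ 19770.0 + 3327.1*I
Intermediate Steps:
z(I) = 2
a = -143 - I*√139 (a = -143 - √(-139) = -143 - I*√139 ≈ -143.0 - 11.79*I)
(a + (N(-10) + z(-4)))² = ((-143 - I*√139) + (1/(-10) + 2))² = ((-143 - I*√139) + (-⅒ + 2))² = ((-143 - I*√139) + 19/10)² = (-1411/10 - I*√139)²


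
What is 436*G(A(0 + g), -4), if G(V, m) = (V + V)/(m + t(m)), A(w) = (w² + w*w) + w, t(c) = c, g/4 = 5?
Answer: -89380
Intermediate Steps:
g = 20 (g = 4*5 = 20)
A(w) = w + 2*w² (A(w) = (w² + w²) + w = 2*w² + w = w + 2*w²)
G(V, m) = V/m (G(V, m) = (V + V)/(m + m) = (2*V)/((2*m)) = (2*V)*(1/(2*m)) = V/m)
436*G(A(0 + g), -4) = 436*(((0 + 20)*(1 + 2*(0 + 20)))/(-4)) = 436*((20*(1 + 2*20))*(-¼)) = 436*((20*(1 + 40))*(-¼)) = 436*((20*41)*(-¼)) = 436*(820*(-¼)) = 436*(-205) = -89380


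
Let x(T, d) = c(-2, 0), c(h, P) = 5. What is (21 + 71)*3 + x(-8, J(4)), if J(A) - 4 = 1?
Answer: 281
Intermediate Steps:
J(A) = 5 (J(A) = 4 + 1 = 5)
x(T, d) = 5
(21 + 71)*3 + x(-8, J(4)) = (21 + 71)*3 + 5 = 92*3 + 5 = 276 + 5 = 281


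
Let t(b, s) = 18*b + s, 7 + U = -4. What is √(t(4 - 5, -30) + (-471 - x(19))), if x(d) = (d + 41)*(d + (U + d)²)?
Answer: 3*I*√611 ≈ 74.155*I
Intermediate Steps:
U = -11 (U = -7 - 4 = -11)
t(b, s) = s + 18*b
x(d) = (41 + d)*(d + (-11 + d)²) (x(d) = (d + 41)*(d + (-11 + d)²) = (41 + d)*(d + (-11 + d)²))
√(t(4 - 5, -30) + (-471 - x(19))) = √((-30 + 18*(4 - 5)) + (-471 - (4961 + 19³ - 740*19 + 20*19²))) = √((-30 + 18*(-1)) + (-471 - (4961 + 6859 - 14060 + 20*361))) = √((-30 - 18) + (-471 - (4961 + 6859 - 14060 + 7220))) = √(-48 + (-471 - 1*4980)) = √(-48 + (-471 - 4980)) = √(-48 - 5451) = √(-5499) = 3*I*√611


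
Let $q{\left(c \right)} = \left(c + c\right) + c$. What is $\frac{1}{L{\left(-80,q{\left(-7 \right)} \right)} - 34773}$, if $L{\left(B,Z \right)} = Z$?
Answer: $- \frac{1}{34794} \approx -2.8741 \cdot 10^{-5}$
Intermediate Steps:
$q{\left(c \right)} = 3 c$ ($q{\left(c \right)} = 2 c + c = 3 c$)
$\frac{1}{L{\left(-80,q{\left(-7 \right)} \right)} - 34773} = \frac{1}{3 \left(-7\right) - 34773} = \frac{1}{-21 - 34773} = \frac{1}{-34794} = - \frac{1}{34794}$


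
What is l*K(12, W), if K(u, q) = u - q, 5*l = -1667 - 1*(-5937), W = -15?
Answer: 23058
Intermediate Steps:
l = 854 (l = (-1667 - 1*(-5937))/5 = (-1667 + 5937)/5 = (⅕)*4270 = 854)
l*K(12, W) = 854*(12 - 1*(-15)) = 854*(12 + 15) = 854*27 = 23058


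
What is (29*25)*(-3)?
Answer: -2175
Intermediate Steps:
(29*25)*(-3) = 725*(-3) = -2175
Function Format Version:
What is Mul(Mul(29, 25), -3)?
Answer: -2175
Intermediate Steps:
Mul(Mul(29, 25), -3) = Mul(725, -3) = -2175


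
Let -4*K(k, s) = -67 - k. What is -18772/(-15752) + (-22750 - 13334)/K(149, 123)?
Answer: -23640895/35442 ≈ -667.03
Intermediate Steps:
K(k, s) = 67/4 + k/4 (K(k, s) = -(-67 - k)/4 = 67/4 + k/4)
-18772/(-15752) + (-22750 - 13334)/K(149, 123) = -18772/(-15752) + (-22750 - 13334)/(67/4 + (¼)*149) = -18772*(-1/15752) - 36084/(67/4 + 149/4) = 4693/3938 - 36084/54 = 4693/3938 - 36084*1/54 = 4693/3938 - 6014/9 = -23640895/35442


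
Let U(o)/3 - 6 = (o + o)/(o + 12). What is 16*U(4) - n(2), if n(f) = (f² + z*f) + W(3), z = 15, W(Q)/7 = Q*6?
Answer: 152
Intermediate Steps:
W(Q) = 42*Q (W(Q) = 7*(Q*6) = 7*(6*Q) = 42*Q)
n(f) = 126 + f² + 15*f (n(f) = (f² + 15*f) + 42*3 = (f² + 15*f) + 126 = 126 + f² + 15*f)
U(o) = 18 + 6*o/(12 + o) (U(o) = 18 + 3*((o + o)/(o + 12)) = 18 + 3*((2*o)/(12 + o)) = 18 + 3*(2*o/(12 + o)) = 18 + 6*o/(12 + o))
16*U(4) - n(2) = 16*(24*(9 + 4)/(12 + 4)) - (126 + 2² + 15*2) = 16*(24*13/16) - (126 + 4 + 30) = 16*(24*(1/16)*13) - 1*160 = 16*(39/2) - 160 = 312 - 160 = 152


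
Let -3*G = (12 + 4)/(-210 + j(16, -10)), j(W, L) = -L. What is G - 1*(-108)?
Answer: 8102/75 ≈ 108.03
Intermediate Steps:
G = 2/75 (G = -(12 + 4)/(3*(-210 - 1*(-10))) = -16/(3*(-210 + 10)) = -16/(3*(-200)) = -16*(-1)/(3*200) = -⅓*(-2/25) = 2/75 ≈ 0.026667)
G - 1*(-108) = 2/75 - 1*(-108) = 2/75 + 108 = 8102/75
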